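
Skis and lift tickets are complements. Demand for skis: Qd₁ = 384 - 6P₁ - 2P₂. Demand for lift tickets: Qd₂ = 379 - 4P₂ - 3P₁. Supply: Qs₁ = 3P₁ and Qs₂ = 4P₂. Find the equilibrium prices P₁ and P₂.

P₁ = 1157/33, P₂ = 753/22

Market 1: 384 - 6P₁ - 2P₂ = 3P₁ → 9P₁ + 2P₂ = 384.
Market 2: 8P₂ + 3P₁ = 379.
Eliminating P₂: 8×(1) − 2×(2) gives 66P₁ = 2314, so P₁ = 1157/33.
Back-substitute into (2): P₂ = (379 − 3×1157/33) / 8 = 753/22.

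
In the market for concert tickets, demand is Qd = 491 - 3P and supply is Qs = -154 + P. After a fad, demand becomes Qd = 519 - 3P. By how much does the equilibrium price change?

ΔP = 7

Original equilibrium: P* = 161.25, Q* = 7.25.
New equilibrium: 519 - 3P = -154 + P, so 673 = 4P and P' = 168.25; Q' = 519 − 3(168.25) = 14.25.
Change in price: 168.25 − 161.25 = 7.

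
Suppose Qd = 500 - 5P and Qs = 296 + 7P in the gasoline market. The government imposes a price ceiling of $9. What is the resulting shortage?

Shortage = 96

Equilibrium price would be P* = 17, so the ceiling at 9 binds.
At P = 9: Qd = 500 − 5(9) = 455, Qs = 296 + 7(9) = 359.
Shortage = 455 − 359 = 96.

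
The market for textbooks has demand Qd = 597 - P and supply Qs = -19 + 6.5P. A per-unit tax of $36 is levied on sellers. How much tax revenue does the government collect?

Pre-tax equilibrium: P* = 1232/15, Q* = 7723/15.
Tax on sellers shifts supply to Qs = -19 + 6.5(P − 36) = -253 + 6.5P.
597 - P = -253 + 6.5P gives buyer price Pb = 340/3; sellers receive Ps = 340/3 − 36 = 232/3.
New quantity: Q = 597 − 1(340/3) = 1451/3.
Revenue = 36 × 1451/3 = 17412.

Tax revenue = 17412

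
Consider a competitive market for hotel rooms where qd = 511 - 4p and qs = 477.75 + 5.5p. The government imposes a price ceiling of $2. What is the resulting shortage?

Equilibrium price would be p* = 3.5, so the ceiling at 2 binds.
At p = 2: qd = 511 − 4(2) = 503, qs = 477.75 + 5.5(2) = 488.75.
Shortage = 503 − 488.75 = 14.25.

Shortage = 14.25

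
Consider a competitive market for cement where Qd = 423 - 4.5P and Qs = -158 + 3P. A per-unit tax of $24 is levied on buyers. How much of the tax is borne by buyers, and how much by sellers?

Pre-tax equilibrium: P* = 1162/15, Q* = 74.4.
Tax on buyers shifts demand to Qd = 423 − 4.5(P + 24) = 315 - 4.5P.
315 - 4.5P = -158 + 3P gives seller price Ps = 946/15; buyers pay Pb = 946/15 + 24 = 1306/15.
New quantity: Q = 423 − 4.5(1306/15) = 31.2.
Buyer burden = 1306/15 − 1162/15 = 9.6; seller burden = 1162/15 − 946/15 = 14.4.

Buyers bear $9.6, sellers bear $14.4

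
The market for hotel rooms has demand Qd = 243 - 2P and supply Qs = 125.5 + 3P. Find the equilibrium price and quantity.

P* = 23.5, Q* = 196

Set Qd = Qs: 243 - 2P = 125.5 + 3P.
117.5 = 5P, so P* = 23.5.
Q* = 243 − 2(23.5) = 196.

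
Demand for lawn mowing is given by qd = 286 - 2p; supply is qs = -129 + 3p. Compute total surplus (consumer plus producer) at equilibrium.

Total surplus = 6000

Equilibrium: 286 - 2p = -129 + 3p gives p* = 83, q* = 120.
Demand choke price: p = 143; supply starts at p = 43.
CS = ½(143 − 83)(120) = 3600; PS = ½(83 − 43)(120) = 2400.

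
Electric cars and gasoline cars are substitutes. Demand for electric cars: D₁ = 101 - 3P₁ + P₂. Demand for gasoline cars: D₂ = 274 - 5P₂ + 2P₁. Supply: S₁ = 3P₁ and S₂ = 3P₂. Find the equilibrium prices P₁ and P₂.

P₁ = 541/23, P₂ = 923/23

Market 1: 101 - 3P₁ + P₂ = 3P₁ → 6P₁ - P₂ = 101.
Market 2: 8P₂ - 2P₁ = 274.
Eliminating P₂: 8×(1) + 1×(2) gives 46P₁ = 1082, so P₁ = 541/23.
Back-substitute into (2): P₂ = (274 + 2×541/23) / 8 = 923/23.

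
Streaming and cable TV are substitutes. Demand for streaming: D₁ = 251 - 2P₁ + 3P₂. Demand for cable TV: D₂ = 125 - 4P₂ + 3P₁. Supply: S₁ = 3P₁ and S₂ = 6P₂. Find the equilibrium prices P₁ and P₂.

Market 1: 251 - 2P₁ + 3P₂ = 3P₁ → 5P₁ - 3P₂ = 251.
Market 2: 10P₂ - 3P₁ = 125.
Eliminating P₂: 10×(1) + 3×(2) gives 41P₁ = 2885, so P₁ = 2885/41.
Back-substitute into (2): P₂ = (125 + 3×2885/41) / 10 = 1378/41.

P₁ = 2885/41, P₂ = 1378/41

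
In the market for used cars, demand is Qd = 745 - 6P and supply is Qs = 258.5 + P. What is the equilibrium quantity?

Q* = 328

Set Qd = Qs: 745 - 6P = 258.5 + P.
486.5 = 7P, so P* = 69.5.
Q* = 745 − 6(69.5) = 328.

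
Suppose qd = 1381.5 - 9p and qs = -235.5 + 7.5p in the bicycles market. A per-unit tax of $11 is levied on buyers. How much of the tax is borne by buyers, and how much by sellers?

Pre-tax equilibrium: p* = 98, q* = 499.5.
Tax on buyers shifts demand to qd = 1381.5 − 9(p + 11) = 1282.5 - 9p.
1282.5 - 9p = -235.5 + 7.5p gives seller price ps = 92; buyers pay pb = 92 + 11 = 103.
New quantity: q = 1381.5 − 9(103) = 454.5.
Buyer burden = 103 − 98 = 5; seller burden = 98 − 92 = 6.

Buyers bear $5, sellers bear $6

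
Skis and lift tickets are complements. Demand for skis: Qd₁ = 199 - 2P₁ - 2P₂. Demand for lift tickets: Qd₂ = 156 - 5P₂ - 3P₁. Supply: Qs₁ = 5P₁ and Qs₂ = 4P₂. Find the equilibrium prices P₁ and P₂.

P₁ = 493/19, P₂ = 165/19

Market 1: 199 - 2P₁ - 2P₂ = 5P₁ → 7P₁ + 2P₂ = 199.
Market 2: 9P₂ + 3P₁ = 156.
Eliminating P₂: 9×(1) − 2×(2) gives 57P₁ = 1479, so P₁ = 493/19.
Back-substitute into (2): P₂ = (156 − 3×493/19) / 9 = 165/19.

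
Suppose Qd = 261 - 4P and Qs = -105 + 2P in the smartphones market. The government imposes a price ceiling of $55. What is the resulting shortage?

Shortage = 36

Equilibrium price would be P* = 61, so the ceiling at 55 binds.
At P = 55: Qd = 261 − 4(55) = 41, Qs = -105 + 2(55) = 5.
Shortage = 41 − 5 = 36.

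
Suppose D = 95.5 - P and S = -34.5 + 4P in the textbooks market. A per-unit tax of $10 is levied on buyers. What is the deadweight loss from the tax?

Deadweight loss = 40

Pre-tax equilibrium: P* = 26, Q* = 69.5.
Tax on buyers shifts demand to D = 95.5 − 1(P + 10) = 85.5 - P.
85.5 - P = -34.5 + 4P gives seller price Ps = 24; buyers pay Pb = 24 + 10 = 34.
New quantity: Q = 95.5 − 1(34) = 61.5.
DWL = ½ × 10 × (69.5 − 61.5) = 40.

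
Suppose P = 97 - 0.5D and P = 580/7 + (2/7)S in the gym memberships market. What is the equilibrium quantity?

Set the two price expressions equal: 97 - 0.5Q = 580/7 + (2/7)Q.
99/7 = (11/14)Q, so Q* = 18.
P* = 97 − (0.5)(18) = 88.

Q* = 18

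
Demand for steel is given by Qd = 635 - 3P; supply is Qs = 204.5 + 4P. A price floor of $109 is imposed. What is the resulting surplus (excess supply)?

Surplus = 332.5

Equilibrium price would be P* = 61.5, so the floor at 109 binds.
At P = 109: Qd = 308, Qs = 640.5.
Surplus = 640.5 − 308 = 332.5.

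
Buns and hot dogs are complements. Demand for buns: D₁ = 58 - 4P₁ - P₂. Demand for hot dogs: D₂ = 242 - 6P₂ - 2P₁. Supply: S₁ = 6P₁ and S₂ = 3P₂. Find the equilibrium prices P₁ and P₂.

P₁ = 35/11, P₂ = 288/11

Market 1: 58 - 4P₁ - P₂ = 6P₁ → 10P₁ + P₂ = 58.
Market 2: 9P₂ + 2P₁ = 242.
Eliminating P₂: 9×(1) − 1×(2) gives 88P₁ = 280, so P₁ = 35/11.
Back-substitute into (2): P₂ = (242 − 2×35/11) / 9 = 288/11.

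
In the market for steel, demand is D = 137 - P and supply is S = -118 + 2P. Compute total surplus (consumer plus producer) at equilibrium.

Equilibrium: 137 - P = -118 + 2P gives P* = 85, Q* = 52.
Demand choke price: P = 137; supply starts at P = 59.
CS = ½(137 − 85)(52) = 1352; PS = ½(85 − 59)(52) = 676.

Total surplus = 2028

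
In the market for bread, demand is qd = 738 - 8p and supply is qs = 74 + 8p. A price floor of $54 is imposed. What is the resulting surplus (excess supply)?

Equilibrium price would be p* = 41.5, so the floor at 54 binds.
At p = 54: qd = 306, qs = 506.
Surplus = 506 − 306 = 200.

Surplus = 200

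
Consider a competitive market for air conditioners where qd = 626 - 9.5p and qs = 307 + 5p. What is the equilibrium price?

p* = 22

Set qd = qs: 626 - 9.5p = 307 + 5p.
319 = 14.5p, so p* = 22.
q* = 626 − 9.5(22) = 417.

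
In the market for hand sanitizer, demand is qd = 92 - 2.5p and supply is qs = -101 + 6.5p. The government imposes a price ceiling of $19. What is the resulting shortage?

Equilibrium price would be p* = 193/9, so the ceiling at 19 binds.
At p = 19: qd = 92 − 2.5(19) = 44.5, qs = -101 + 6.5(19) = 22.5.
Shortage = 44.5 − 22.5 = 22.

Shortage = 22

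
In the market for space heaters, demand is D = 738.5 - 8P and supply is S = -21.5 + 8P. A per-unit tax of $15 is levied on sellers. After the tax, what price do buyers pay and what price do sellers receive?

Buyers pay $55, sellers receive $40

Pre-tax equilibrium: P* = 47.5, Q* = 358.5.
Tax on sellers shifts supply to S = -21.5 + 8(P − 15) = -141.5 + 8P.
738.5 - 8P = -141.5 + 8P gives buyer price Pb = 55; sellers receive Ps = 55 − 15 = 40.
New quantity: Q = 738.5 − 8(55) = 298.5.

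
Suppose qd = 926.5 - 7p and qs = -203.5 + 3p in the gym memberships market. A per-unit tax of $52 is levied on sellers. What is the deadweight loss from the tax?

Pre-tax equilibrium: p* = 113, q* = 135.5.
Tax on sellers shifts supply to qs = -203.5 + 3(p − 52) = -359.5 + 3p.
926.5 - 7p = -359.5 + 3p gives buyer price pb = 128.6; sellers receive ps = 128.6 − 52 = 76.6.
New quantity: q = 926.5 − 7(128.6) = 26.3.
DWL = ½ × 52 × (135.5 − 26.3) = 2839.2.

Deadweight loss = 2839.2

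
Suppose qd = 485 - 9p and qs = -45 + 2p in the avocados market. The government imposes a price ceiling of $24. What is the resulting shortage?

Equilibrium price would be p* = 530/11, so the ceiling at 24 binds.
At p = 24: qd = 485 − 9(24) = 269, qs = -45 + 2(24) = 3.
Shortage = 269 − 3 = 266.

Shortage = 266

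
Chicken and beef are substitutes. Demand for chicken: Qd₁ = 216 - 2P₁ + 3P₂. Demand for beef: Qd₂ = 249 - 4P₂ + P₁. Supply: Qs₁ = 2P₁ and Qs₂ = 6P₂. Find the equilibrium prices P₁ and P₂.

Market 1: 216 - 2P₁ + 3P₂ = 2P₁ → 4P₁ - 3P₂ = 216.
Market 2: 10P₂ - P₁ = 249.
Eliminating P₂: 10×(1) + 3×(2) gives 37P₁ = 2907, so P₁ = 2907/37.
Back-substitute into (2): P₂ = (249 + 1×2907/37) / 10 = 1212/37.

P₁ = 2907/37, P₂ = 1212/37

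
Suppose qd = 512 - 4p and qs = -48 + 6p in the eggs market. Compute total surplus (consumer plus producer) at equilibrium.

Total surplus = 17280

Equilibrium: 512 - 4p = -48 + 6p gives p* = 56, q* = 288.
Demand choke price: p = 128; supply starts at p = 8.
CS = ½(128 − 56)(288) = 10368; PS = ½(56 − 8)(288) = 6912.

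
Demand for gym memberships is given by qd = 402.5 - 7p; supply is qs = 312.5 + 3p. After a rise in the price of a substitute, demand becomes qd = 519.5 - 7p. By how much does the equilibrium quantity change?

Δq = 35.1

Original equilibrium: p* = 9, q* = 339.5.
New equilibrium: 519.5 - 7p = 312.5 + 3p, so 207 = 10p and p' = 20.7; q' = 519.5 − 7(20.7) = 374.6.
Change in quantity: 374.6 − 339.5 = 35.1.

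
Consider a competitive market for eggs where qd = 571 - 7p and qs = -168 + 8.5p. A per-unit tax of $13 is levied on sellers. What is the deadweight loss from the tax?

Deadweight loss = 20111/62

Pre-tax equilibrium: p* = 1478/31, q* = 7355/31.
Tax on sellers shifts supply to qs = -168 + 8.5(p − 13) = -278.5 + 8.5p.
571 - 7p = -278.5 + 8.5p gives buyer price pb = 1699/31; sellers receive ps = 1699/31 − 13 = 1296/31.
New quantity: q = 571 − 7(1699/31) = 5808/31.
DWL = ½ × 13 × (7355/31 − 5808/31) = 20111/62.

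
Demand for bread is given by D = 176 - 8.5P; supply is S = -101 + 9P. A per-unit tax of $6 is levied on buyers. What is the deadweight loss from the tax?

Pre-tax equilibrium: P* = 554/35, Q* = 1451/35.
Tax on buyers shifts demand to D = 176 − 8.5(P + 6) = 125 - 8.5P.
125 - 8.5P = -101 + 9P gives seller price Ps = 452/35; buyers pay Pb = 452/35 + 6 = 662/35.
New quantity: Q = 176 − 8.5(662/35) = 533/35.
DWL = ½ × 6 × (1451/35 − 533/35) = 2754/35.

Deadweight loss = 2754/35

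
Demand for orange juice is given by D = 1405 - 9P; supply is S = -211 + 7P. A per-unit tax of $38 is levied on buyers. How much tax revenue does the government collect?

Pre-tax equilibrium: P* = 101, Q* = 496.
Tax on buyers shifts demand to D = 1405 − 9(P + 38) = 1063 - 9P.
1063 - 9P = -211 + 7P gives seller price Ps = 79.625; buyers pay Pb = 79.625 + 38 = 117.625.
New quantity: Q = 1405 − 9(117.625) = 346.375.
Revenue = 38 × 346.375 = 13162.25.

Tax revenue = 13162.25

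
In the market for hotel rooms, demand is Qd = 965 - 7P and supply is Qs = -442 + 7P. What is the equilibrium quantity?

Q* = 261.5

Set Qd = Qs: 965 - 7P = -442 + 7P.
1407 = 14P, so P* = 100.5.
Q* = 965 − 7(100.5) = 261.5.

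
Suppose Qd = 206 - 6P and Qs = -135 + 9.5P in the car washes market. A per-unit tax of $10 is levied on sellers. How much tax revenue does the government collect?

Tax revenue = 11540/31

Pre-tax equilibrium: P* = 22, Q* = 74.
Tax on sellers shifts supply to Qs = -135 + 9.5(P − 10) = -230 + 9.5P.
206 - 6P = -230 + 9.5P gives buyer price Pb = 872/31; sellers receive Ps = 872/31 − 10 = 562/31.
New quantity: Q = 206 − 6(872/31) = 1154/31.
Revenue = 10 × 1154/31 = 11540/31.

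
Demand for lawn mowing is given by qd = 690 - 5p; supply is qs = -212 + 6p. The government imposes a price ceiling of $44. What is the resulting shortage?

Equilibrium price would be p* = 82, so the ceiling at 44 binds.
At p = 44: qd = 690 − 5(44) = 470, qs = -212 + 6(44) = 52.
Shortage = 470 − 52 = 418.

Shortage = 418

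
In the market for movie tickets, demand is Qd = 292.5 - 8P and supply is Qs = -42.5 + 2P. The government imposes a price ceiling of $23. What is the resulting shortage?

Shortage = 105

Equilibrium price would be P* = 33.5, so the ceiling at 23 binds.
At P = 23: Qd = 292.5 − 8(23) = 108.5, Qs = -42.5 + 2(23) = 3.5.
Shortage = 108.5 − 3.5 = 105.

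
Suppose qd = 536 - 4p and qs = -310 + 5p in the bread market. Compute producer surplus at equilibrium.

Producer surplus = 2560

Equilibrium: 536 - 4p = -310 + 5p gives p* = 94, q* = 160.
Supply starts at p = 62 (where qs = 0).
PS = ½(94 − 62)(160) = 2560.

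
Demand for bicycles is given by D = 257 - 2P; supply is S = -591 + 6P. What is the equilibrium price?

P* = 106

Set D = S: 257 - 2P = -591 + 6P.
848 = 8P, so P* = 106.
Q* = 257 − 2(106) = 45.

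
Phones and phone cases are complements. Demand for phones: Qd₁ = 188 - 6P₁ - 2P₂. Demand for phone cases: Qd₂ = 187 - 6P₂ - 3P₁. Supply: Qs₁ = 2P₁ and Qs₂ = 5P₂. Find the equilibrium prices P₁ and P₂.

Market 1: 188 - 6P₁ - 2P₂ = 2P₁ → 8P₁ + 2P₂ = 188.
Market 2: 11P₂ + 3P₁ = 187.
Eliminating P₂: 11×(1) − 2×(2) gives 82P₁ = 1694, so P₁ = 847/41.
Back-substitute into (2): P₂ = (187 − 3×847/41) / 11 = 466/41.

P₁ = 847/41, P₂ = 466/41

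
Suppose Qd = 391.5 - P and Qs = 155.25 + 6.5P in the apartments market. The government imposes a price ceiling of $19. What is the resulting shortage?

Shortage = 93.75

Equilibrium price would be P* = 31.5, so the ceiling at 19 binds.
At P = 19: Qd = 391.5 − 1(19) = 372.5, Qs = 155.25 + 6.5(19) = 278.75.
Shortage = 372.5 − 278.75 = 93.75.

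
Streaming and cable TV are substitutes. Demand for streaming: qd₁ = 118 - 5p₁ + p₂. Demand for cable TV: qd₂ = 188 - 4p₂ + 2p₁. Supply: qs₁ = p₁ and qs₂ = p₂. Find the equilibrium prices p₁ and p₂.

Market 1: 118 - 5p₁ + p₂ = p₁ → 6p₁ - p₂ = 118.
Market 2: 5p₂ - 2p₁ = 188.
Eliminating p₂: 5×(1) + 1×(2) gives 28p₁ = 778, so p₁ = 389/14.
Back-substitute into (2): p₂ = (188 + 2×389/14) / 5 = 341/7.

p₁ = 389/14, p₂ = 341/7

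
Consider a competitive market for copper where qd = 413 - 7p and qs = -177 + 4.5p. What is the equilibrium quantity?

q* = 1239/23

Set qd = qs: 413 - 7p = -177 + 4.5p.
590 = 11.5p, so p* = 1180/23.
q* = 413 − 7(1180/23) = 1239/23.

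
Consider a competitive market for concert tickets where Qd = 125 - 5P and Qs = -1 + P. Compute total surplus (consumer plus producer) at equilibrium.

Equilibrium: 125 - 5P = -1 + P gives P* = 21, Q* = 20.
Demand choke price: P = 25; supply starts at P = 1.
CS = ½(25 − 21)(20) = 40; PS = ½(21 − 1)(20) = 200.

Total surplus = 240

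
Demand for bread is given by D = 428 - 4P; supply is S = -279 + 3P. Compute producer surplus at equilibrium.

Producer surplus = 96

Equilibrium: 428 - 4P = -279 + 3P gives P* = 101, Q* = 24.
Supply starts at P = 93 (where S = 0).
PS = ½(101 − 93)(24) = 96.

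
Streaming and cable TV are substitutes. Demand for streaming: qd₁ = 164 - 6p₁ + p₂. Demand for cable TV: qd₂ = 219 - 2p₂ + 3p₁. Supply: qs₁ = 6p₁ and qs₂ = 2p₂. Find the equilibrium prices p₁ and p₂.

Market 1: 164 - 6p₁ + p₂ = 6p₁ → 12p₁ - p₂ = 164.
Market 2: 4p₂ - 3p₁ = 219.
Eliminating p₂: 4×(1) + 1×(2) gives 45p₁ = 875, so p₁ = 175/9.
Back-substitute into (2): p₂ = (219 + 3×175/9) / 4 = 208/3.

p₁ = 175/9, p₂ = 208/3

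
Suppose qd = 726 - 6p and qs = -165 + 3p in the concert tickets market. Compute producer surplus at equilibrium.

Producer surplus = 2904

Equilibrium: 726 - 6p = -165 + 3p gives p* = 99, q* = 132.
Supply starts at p = 55 (where qs = 0).
PS = ½(99 − 55)(132) = 2904.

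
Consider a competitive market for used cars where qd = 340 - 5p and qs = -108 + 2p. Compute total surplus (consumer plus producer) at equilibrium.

Total surplus = 140

Equilibrium: 340 - 5p = -108 + 2p gives p* = 64, q* = 20.
Demand choke price: p = 68; supply starts at p = 54.
CS = ½(68 − 64)(20) = 40; PS = ½(64 − 54)(20) = 100.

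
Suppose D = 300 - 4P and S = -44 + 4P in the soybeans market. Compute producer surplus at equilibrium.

Equilibrium: 300 - 4P = -44 + 4P gives P* = 43, Q* = 128.
Supply starts at P = 11 (where S = 0).
PS = ½(43 − 11)(128) = 2048.

Producer surplus = 2048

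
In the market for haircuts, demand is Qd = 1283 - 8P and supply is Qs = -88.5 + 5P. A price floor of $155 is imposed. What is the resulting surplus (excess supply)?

Surplus = 643.5

Equilibrium price would be P* = 105.5, so the floor at 155 binds.
At P = 155: Qd = 43, Qs = 686.5.
Surplus = 686.5 − 43 = 643.5.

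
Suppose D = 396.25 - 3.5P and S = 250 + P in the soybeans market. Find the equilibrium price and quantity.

Set D = S: 396.25 - 3.5P = 250 + P.
146.25 = 4.5P, so P* = 32.5.
Q* = 396.25 − 3.5(32.5) = 282.5.

P* = 32.5, Q* = 282.5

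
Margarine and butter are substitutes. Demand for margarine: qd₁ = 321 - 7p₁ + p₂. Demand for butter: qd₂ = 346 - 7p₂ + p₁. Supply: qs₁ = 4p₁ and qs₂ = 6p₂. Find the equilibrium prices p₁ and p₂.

p₁ = 4519/142, p₂ = 4127/142

Market 1: 321 - 7p₁ + p₂ = 4p₁ → 11p₁ - p₂ = 321.
Market 2: 13p₂ - p₁ = 346.
Eliminating p₂: 13×(1) + 1×(2) gives 142p₁ = 4519, so p₁ = 4519/142.
Back-substitute into (2): p₂ = (346 + 1×4519/142) / 13 = 4127/142.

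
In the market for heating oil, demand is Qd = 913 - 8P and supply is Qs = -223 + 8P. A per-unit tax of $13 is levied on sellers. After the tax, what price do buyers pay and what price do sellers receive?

Pre-tax equilibrium: P* = 71, Q* = 345.
Tax on sellers shifts supply to Qs = -223 + 8(P − 13) = -327 + 8P.
913 - 8P = -327 + 8P gives buyer price Pb = 77.5; sellers receive Ps = 77.5 − 13 = 64.5.
New quantity: Q = 913 − 8(77.5) = 293.

Buyers pay $77.5, sellers receive $64.5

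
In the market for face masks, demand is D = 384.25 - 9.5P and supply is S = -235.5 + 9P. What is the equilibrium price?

P* = 33.5

Set D = S: 384.25 - 9.5P = -235.5 + 9P.
619.75 = 18.5P, so P* = 33.5.
Q* = 384.25 − 9.5(33.5) = 66.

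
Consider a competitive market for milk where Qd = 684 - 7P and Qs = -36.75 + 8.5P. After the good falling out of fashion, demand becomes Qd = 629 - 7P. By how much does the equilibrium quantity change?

Original equilibrium: P* = 46.5, Q* = 358.5.
New equilibrium: 629 - 7P = -36.75 + 8.5P, so 665.75 = 15.5P and P' = 2663/62; Q' = 629 − 7(2663/62) = 20357/62.
Change in quantity: 20357/62 − 358.5 = -935/31.

ΔQ = -935/31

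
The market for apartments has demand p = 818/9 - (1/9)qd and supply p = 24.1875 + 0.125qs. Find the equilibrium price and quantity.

p* = 59.5, q* = 282.5

Set the two price expressions equal: 818/9 - (1/9)q = 24.1875 + 0.125q.
9605/144 = (17/72)q, so q* = 282.5.
p* = 818/9 − (1/9)(282.5) = 59.5.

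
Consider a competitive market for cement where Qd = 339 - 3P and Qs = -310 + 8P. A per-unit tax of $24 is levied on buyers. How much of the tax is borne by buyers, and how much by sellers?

Buyers bear 192/11, sellers bear 72/11

Pre-tax equilibrium: P* = 59, Q* = 162.
Tax on buyers shifts demand to Qd = 339 − 3(P + 24) = 267 - 3P.
267 - 3P = -310 + 8P gives seller price Ps = 577/11; buyers pay Pb = 577/11 + 24 = 841/11.
New quantity: Q = 339 − 3(841/11) = 1206/11.
Buyer burden = 841/11 − 59 = 192/11; seller burden = 59 − 577/11 = 72/11.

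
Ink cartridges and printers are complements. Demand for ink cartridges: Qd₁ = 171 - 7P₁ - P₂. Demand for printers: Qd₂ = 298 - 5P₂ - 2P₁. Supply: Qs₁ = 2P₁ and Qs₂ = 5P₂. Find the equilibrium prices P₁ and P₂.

P₁ = 353/22, P₂ = 585/22

Market 1: 171 - 7P₁ - P₂ = 2P₁ → 9P₁ + P₂ = 171.
Market 2: 10P₂ + 2P₁ = 298.
Eliminating P₂: 10×(1) − 1×(2) gives 88P₁ = 1412, so P₁ = 353/22.
Back-substitute into (2): P₂ = (298 − 2×353/22) / 10 = 585/22.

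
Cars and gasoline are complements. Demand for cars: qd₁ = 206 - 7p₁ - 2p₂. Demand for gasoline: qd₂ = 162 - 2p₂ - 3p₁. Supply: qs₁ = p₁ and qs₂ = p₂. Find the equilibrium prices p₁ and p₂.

Market 1: 206 - 7p₁ - 2p₂ = p₁ → 8p₁ + 2p₂ = 206.
Market 2: 3p₂ + 3p₁ = 162.
Eliminating p₂: 3×(1) − 2×(2) gives 18p₁ = 294, so p₁ = 49/3.
Back-substitute into (2): p₂ = (162 − 3×49/3) / 3 = 113/3.

p₁ = 49/3, p₂ = 113/3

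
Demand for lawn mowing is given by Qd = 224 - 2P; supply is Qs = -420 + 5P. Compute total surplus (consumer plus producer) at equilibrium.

Equilibrium: 224 - 2P = -420 + 5P gives P* = 92, Q* = 40.
Demand choke price: P = 112; supply starts at P = 84.
CS = ½(112 − 92)(40) = 400; PS = ½(92 − 84)(40) = 160.

Total surplus = 560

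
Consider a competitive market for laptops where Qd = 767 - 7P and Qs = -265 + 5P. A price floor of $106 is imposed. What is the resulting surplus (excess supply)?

Surplus = 240

Equilibrium price would be P* = 86, so the floor at 106 binds.
At P = 106: Qd = 25, Qs = 265.
Surplus = 265 − 25 = 240.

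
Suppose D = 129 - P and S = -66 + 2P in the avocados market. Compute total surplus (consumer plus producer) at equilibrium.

Total surplus = 3072

Equilibrium: 129 - P = -66 + 2P gives P* = 65, Q* = 64.
Demand choke price: P = 129; supply starts at P = 33.
CS = ½(129 − 65)(64) = 2048; PS = ½(65 − 33)(64) = 1024.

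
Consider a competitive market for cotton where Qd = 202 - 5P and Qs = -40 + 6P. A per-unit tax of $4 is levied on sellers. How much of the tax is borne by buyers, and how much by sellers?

Pre-tax equilibrium: P* = 22, Q* = 92.
Tax on sellers shifts supply to Qs = -40 + 6(P − 4) = -64 + 6P.
202 - 5P = -64 + 6P gives buyer price Pb = 266/11; sellers receive Ps = 266/11 − 4 = 222/11.
New quantity: Q = 202 − 5(266/11) = 892/11.
Buyer burden = 266/11 − 22 = 24/11; seller burden = 22 − 222/11 = 20/11.

Buyers bear 24/11, sellers bear 20/11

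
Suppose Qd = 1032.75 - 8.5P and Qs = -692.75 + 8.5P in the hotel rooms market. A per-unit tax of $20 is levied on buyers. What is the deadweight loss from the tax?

Pre-tax equilibrium: P* = 101.5, Q* = 170.
Tax on buyers shifts demand to Qd = 1032.75 − 8.5(P + 20) = 862.75 - 8.5P.
862.75 - 8.5P = -692.75 + 8.5P gives seller price Ps = 91.5; buyers pay Pb = 91.5 + 20 = 111.5.
New quantity: Q = 1032.75 − 8.5(111.5) = 85.
DWL = ½ × 20 × (170 − 85) = 850.

Deadweight loss = 850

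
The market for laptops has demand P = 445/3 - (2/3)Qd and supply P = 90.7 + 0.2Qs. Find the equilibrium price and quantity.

P* = 104, Q* = 66.5

Set the two price expressions equal: 445/3 - (2/3)Q = 90.7 + 0.2Q.
1729/30 = (13/15)Q, so Q* = 66.5.
P* = 445/3 − (2/3)(66.5) = 104.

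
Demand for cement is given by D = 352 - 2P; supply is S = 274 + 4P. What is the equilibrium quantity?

Q* = 326

Set D = S: 352 - 2P = 274 + 4P.
78 = 6P, so P* = 13.
Q* = 352 − 2(13) = 326.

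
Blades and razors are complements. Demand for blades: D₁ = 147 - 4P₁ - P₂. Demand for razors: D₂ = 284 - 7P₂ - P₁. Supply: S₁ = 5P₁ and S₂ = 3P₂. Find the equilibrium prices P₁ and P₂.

P₁ = 1186/89, P₂ = 2409/89

Market 1: 147 - 4P₁ - P₂ = 5P₁ → 9P₁ + P₂ = 147.
Market 2: 10P₂ + P₁ = 284.
Eliminating P₂: 10×(1) − 1×(2) gives 89P₁ = 1186, so P₁ = 1186/89.
Back-substitute into (2): P₂ = (284 − 1×1186/89) / 10 = 2409/89.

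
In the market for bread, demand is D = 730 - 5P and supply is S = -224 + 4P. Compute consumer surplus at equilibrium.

Consumer surplus = 4000

Equilibrium: 730 - 5P = -224 + 4P gives P* = 106, Q* = 200.
Demand choke price (D = 0): P = 146.
CS = ½(146 − 106)(200) = 4000.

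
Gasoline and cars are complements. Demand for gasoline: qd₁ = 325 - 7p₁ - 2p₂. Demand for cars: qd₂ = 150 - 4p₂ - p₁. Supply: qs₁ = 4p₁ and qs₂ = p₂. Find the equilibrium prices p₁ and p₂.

Market 1: 325 - 7p₁ - 2p₂ = 4p₁ → 11p₁ + 2p₂ = 325.
Market 2: 5p₂ + p₁ = 150.
Eliminating p₂: 5×(1) − 2×(2) gives 53p₁ = 1325, so p₁ = 25.
Back-substitute into (2): p₂ = (150 − 1×25) / 5 = 25.

p₁ = 25, p₂ = 25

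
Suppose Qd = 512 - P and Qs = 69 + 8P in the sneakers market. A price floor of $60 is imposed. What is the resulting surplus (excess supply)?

Equilibrium price would be P* = 443/9, so the floor at 60 binds.
At P = 60: Qd = 452, Qs = 549.
Surplus = 549 − 452 = 97.

Surplus = 97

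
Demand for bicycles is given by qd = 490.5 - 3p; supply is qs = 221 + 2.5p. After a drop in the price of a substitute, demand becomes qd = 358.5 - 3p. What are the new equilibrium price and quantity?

p' = 25, q' = 283.5

Original equilibrium: p* = 49, q* = 343.5.
New equilibrium: 358.5 - 3p = 221 + 2.5p, so 137.5 = 5.5p and p' = 25; q' = 358.5 − 3(25) = 283.5.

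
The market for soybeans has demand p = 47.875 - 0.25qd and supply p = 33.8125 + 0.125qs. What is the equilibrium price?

Set the two price expressions equal: 47.875 - 0.25q = 33.8125 + 0.125q.
14.0625 = 0.375q, so q* = 37.5.
p* = 47.875 − (0.25)(37.5) = 38.5.

p* = 38.5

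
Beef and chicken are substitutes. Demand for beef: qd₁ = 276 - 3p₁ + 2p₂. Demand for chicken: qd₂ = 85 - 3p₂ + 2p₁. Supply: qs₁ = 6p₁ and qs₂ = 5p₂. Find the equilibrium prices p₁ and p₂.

p₁ = 1189/34, p₂ = 1317/68

Market 1: 276 - 3p₁ + 2p₂ = 6p₁ → 9p₁ - 2p₂ = 276.
Market 2: 8p₂ - 2p₁ = 85.
Eliminating p₂: 8×(1) + 2×(2) gives 68p₁ = 2378, so p₁ = 1189/34.
Back-substitute into (2): p₂ = (85 + 2×1189/34) / 8 = 1317/68.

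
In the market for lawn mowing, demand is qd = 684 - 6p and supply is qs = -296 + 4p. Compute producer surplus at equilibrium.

Equilibrium: 684 - 6p = -296 + 4p gives p* = 98, q* = 96.
Supply starts at p = 74 (where qs = 0).
PS = ½(98 − 74)(96) = 1152.

Producer surplus = 1152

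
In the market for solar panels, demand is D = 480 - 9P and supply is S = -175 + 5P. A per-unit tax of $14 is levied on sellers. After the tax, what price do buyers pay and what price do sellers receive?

Buyers pay 725/14, sellers receive 529/14

Pre-tax equilibrium: P* = 655/14, Q* = 825/14.
Tax on sellers shifts supply to S = -175 + 5(P − 14) = -245 + 5P.
480 - 9P = -245 + 5P gives buyer price Pb = 725/14; sellers receive Ps = 725/14 − 14 = 529/14.
New quantity: Q = 480 − 9(725/14) = 195/14.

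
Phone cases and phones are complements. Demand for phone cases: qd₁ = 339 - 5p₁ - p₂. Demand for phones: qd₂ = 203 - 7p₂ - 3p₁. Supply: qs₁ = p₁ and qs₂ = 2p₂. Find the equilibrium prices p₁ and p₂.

Market 1: 339 - 5p₁ - p₂ = p₁ → 6p₁ + p₂ = 339.
Market 2: 9p₂ + 3p₁ = 203.
Eliminating p₂: 9×(1) − 1×(2) gives 51p₁ = 2848, so p₁ = 2848/51.
Back-substitute into (2): p₂ = (203 − 3×2848/51) / 9 = 67/17.

p₁ = 2848/51, p₂ = 67/17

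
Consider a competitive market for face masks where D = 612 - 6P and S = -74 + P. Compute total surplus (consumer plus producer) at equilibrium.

Total surplus = 336

Equilibrium: 612 - 6P = -74 + P gives P* = 98, Q* = 24.
Demand choke price: P = 102; supply starts at P = 74.
CS = ½(102 − 98)(24) = 48; PS = ½(98 − 74)(24) = 288.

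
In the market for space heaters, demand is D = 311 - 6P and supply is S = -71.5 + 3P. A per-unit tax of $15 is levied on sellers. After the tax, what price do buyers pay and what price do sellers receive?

Buyers pay $47.5, sellers receive $32.5

Pre-tax equilibrium: P* = 42.5, Q* = 56.
Tax on sellers shifts supply to S = -71.5 + 3(P − 15) = -116.5 + 3P.
311 - 6P = -116.5 + 3P gives buyer price Pb = 47.5; sellers receive Ps = 47.5 − 15 = 32.5.
New quantity: Q = 311 − 6(47.5) = 26.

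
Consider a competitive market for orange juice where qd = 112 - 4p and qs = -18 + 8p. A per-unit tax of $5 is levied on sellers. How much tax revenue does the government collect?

Tax revenue = 830/3

Pre-tax equilibrium: p* = 65/6, q* = 206/3.
Tax on sellers shifts supply to qs = -18 + 8(p − 5) = -58 + 8p.
112 - 4p = -58 + 8p gives buyer price pb = 85/6; sellers receive ps = 85/6 − 5 = 55/6.
New quantity: q = 112 − 4(85/6) = 166/3.
Revenue = 5 × 166/3 = 830/3.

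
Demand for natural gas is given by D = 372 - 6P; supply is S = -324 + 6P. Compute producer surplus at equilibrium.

Producer surplus = 48

Equilibrium: 372 - 6P = -324 + 6P gives P* = 58, Q* = 24.
Supply starts at P = 54 (where S = 0).
PS = ½(58 − 54)(24) = 48.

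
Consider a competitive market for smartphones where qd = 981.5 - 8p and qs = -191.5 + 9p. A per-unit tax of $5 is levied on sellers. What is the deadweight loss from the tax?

Pre-tax equilibrium: p* = 69, q* = 429.5.
Tax on sellers shifts supply to qs = -191.5 + 9(p − 5) = -236.5 + 9p.
981.5 - 8p = -236.5 + 9p gives buyer price pb = 1218/17; sellers receive ps = 1218/17 − 5 = 1133/17.
New quantity: q = 981.5 − 8(1218/17) = 13883/34.
DWL = ½ × 5 × (429.5 − 13883/34) = 900/17.

Deadweight loss = 900/17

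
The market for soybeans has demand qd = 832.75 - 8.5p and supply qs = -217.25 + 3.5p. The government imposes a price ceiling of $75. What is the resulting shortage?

Equilibrium price would be p* = 87.5, so the ceiling at 75 binds.
At p = 75: qd = 832.75 − 8.5(75) = 195.25, qs = -217.25 + 3.5(75) = 45.25.
Shortage = 195.25 − 45.25 = 150.

Shortage = 150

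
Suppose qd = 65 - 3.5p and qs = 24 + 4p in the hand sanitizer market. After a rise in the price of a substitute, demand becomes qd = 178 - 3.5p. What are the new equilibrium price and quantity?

Original equilibrium: p* = 82/15, q* = 688/15.
New equilibrium: 178 - 3.5p = 24 + 4p, so 154 = 7.5p and p' = 308/15; q' = 178 − 3.5(308/15) = 1592/15.

p' = 308/15, q' = 1592/15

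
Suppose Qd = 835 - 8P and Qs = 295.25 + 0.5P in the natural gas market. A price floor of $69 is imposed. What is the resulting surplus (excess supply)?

Surplus = 46.75

Equilibrium price would be P* = 63.5, so the floor at 69 binds.
At P = 69: Qd = 283, Qs = 329.75.
Surplus = 329.75 − 283 = 46.75.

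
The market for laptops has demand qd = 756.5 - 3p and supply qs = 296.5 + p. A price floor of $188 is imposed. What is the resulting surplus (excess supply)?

Surplus = 292

Equilibrium price would be p* = 115, so the floor at 188 binds.
At p = 188: qd = 192.5, qs = 484.5.
Surplus = 484.5 − 192.5 = 292.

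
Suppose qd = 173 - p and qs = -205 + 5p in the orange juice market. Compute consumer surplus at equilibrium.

Equilibrium: 173 - p = -205 + 5p gives p* = 63, q* = 110.
Demand choke price (qd = 0): p = 173.
CS = ½(173 − 63)(110) = 6050.

Consumer surplus = 6050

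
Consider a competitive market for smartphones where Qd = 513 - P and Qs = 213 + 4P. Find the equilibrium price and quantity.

P* = 60, Q* = 453

Set Qd = Qs: 513 - P = 213 + 4P.
300 = 5P, so P* = 60.
Q* = 513 − 1(60) = 453.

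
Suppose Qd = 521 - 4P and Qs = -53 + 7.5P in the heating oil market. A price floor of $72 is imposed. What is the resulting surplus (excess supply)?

Surplus = 254

Equilibrium price would be P* = 1148/23, so the floor at 72 binds.
At P = 72: Qd = 233, Qs = 487.
Surplus = 487 − 233 = 254.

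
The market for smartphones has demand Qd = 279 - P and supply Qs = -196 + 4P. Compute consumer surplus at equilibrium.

Consumer surplus = 16928

Equilibrium: 279 - P = -196 + 4P gives P* = 95, Q* = 184.
Demand choke price (Qd = 0): P = 279.
CS = ½(279 − 95)(184) = 16928.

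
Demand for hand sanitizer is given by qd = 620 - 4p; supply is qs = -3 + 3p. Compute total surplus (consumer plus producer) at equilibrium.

Total surplus = 20328

Equilibrium: 620 - 4p = -3 + 3p gives p* = 89, q* = 264.
Demand choke price: p = 155; supply starts at p = 1.
CS = ½(155 − 89)(264) = 8712; PS = ½(89 − 1)(264) = 11616.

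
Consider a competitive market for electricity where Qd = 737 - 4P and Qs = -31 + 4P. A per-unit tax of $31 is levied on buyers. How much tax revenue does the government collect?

Pre-tax equilibrium: P* = 96, Q* = 353.
Tax on buyers shifts demand to Qd = 737 − 4(P + 31) = 613 - 4P.
613 - 4P = -31 + 4P gives seller price Ps = 80.5; buyers pay Pb = 80.5 + 31 = 111.5.
New quantity: Q = 737 − 4(111.5) = 291.
Revenue = 31 × 291 = 9021.

Tax revenue = 9021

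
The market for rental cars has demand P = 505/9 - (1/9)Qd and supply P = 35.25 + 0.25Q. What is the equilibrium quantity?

Q* = 751/13

Set the two price expressions equal: 505/9 - (1/9)Q = 35.25 + 0.25Q.
751/36 = (13/36)Q, so Q* = 751/13.
P* = 505/9 − (1/9)(751/13) = 646/13.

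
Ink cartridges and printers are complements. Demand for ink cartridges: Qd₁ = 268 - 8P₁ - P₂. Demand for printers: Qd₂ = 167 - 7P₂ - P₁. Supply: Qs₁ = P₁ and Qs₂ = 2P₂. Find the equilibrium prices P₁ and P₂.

Market 1: 268 - 8P₁ - P₂ = P₁ → 9P₁ + P₂ = 268.
Market 2: 9P₂ + P₁ = 167.
Eliminating P₂: 9×(1) − 1×(2) gives 80P₁ = 2245, so P₁ = 28.0625.
Back-substitute into (2): P₂ = (167 − 1×28.0625) / 9 = 15.4375.

P₁ = 28.0625, P₂ = 15.4375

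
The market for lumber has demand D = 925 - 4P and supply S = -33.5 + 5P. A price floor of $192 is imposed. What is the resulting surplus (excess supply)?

Surplus = 769.5

Equilibrium price would be P* = 106.5, so the floor at 192 binds.
At P = 192: D = 157, S = 926.5.
Surplus = 926.5 − 157 = 769.5.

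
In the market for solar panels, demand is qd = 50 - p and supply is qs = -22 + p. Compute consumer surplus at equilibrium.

Equilibrium: 50 - p = -22 + p gives p* = 36, q* = 14.
Demand choke price (qd = 0): p = 50.
CS = ½(50 − 36)(14) = 98.

Consumer surplus = 98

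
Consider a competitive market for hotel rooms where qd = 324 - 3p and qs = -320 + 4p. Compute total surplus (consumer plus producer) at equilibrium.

Total surplus = 672

Equilibrium: 324 - 3p = -320 + 4p gives p* = 92, q* = 48.
Demand choke price: p = 108; supply starts at p = 80.
CS = ½(108 − 92)(48) = 384; PS = ½(92 − 80)(48) = 288.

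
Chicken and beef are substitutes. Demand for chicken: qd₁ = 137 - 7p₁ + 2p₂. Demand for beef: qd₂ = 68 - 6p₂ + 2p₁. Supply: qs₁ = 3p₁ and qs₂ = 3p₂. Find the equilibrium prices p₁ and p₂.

p₁ = 1369/86, p₂ = 477/43

Market 1: 137 - 7p₁ + 2p₂ = 3p₁ → 10p₁ - 2p₂ = 137.
Market 2: 9p₂ - 2p₁ = 68.
Eliminating p₂: 9×(1) + 2×(2) gives 86p₁ = 1369, so p₁ = 1369/86.
Back-substitute into (2): p₂ = (68 + 2×1369/86) / 9 = 477/43.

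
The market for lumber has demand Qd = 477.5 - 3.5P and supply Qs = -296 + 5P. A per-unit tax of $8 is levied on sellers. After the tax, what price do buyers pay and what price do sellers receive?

Buyers pay 1627/17, sellers receive 1491/17

Pre-tax equilibrium: P* = 91, Q* = 159.
Tax on sellers shifts supply to Qs = -296 + 5(P − 8) = -336 + 5P.
477.5 - 3.5P = -336 + 5P gives buyer price Pb = 1627/17; sellers receive Ps = 1627/17 − 8 = 1491/17.
New quantity: Q = 477.5 − 3.5(1627/17) = 2423/17.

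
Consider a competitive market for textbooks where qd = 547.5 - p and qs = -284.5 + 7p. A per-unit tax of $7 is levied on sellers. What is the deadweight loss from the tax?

Pre-tax equilibrium: p* = 104, q* = 443.5.
Tax on sellers shifts supply to qs = -284.5 + 7(p − 7) = -333.5 + 7p.
547.5 - p = -333.5 + 7p gives buyer price pb = 110.125; sellers receive ps = 110.125 − 7 = 103.125.
New quantity: q = 547.5 − 1(110.125) = 437.375.
DWL = ½ × 7 × (443.5 − 437.375) = 21.4375.

Deadweight loss = 21.4375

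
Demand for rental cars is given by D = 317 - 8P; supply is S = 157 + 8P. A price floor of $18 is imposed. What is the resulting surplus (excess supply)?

Surplus = 128

Equilibrium price would be P* = 10, so the floor at 18 binds.
At P = 18: D = 173, S = 301.
Surplus = 301 − 173 = 128.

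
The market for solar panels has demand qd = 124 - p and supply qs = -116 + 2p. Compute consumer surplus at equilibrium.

Equilibrium: 124 - p = -116 + 2p gives p* = 80, q* = 44.
Demand choke price (qd = 0): p = 124.
CS = ½(124 − 80)(44) = 968.

Consumer surplus = 968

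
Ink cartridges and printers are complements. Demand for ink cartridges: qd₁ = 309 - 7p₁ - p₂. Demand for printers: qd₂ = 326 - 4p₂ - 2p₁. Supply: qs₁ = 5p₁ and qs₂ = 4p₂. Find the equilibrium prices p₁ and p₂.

p₁ = 1073/47, p₂ = 1647/47

Market 1: 309 - 7p₁ - p₂ = 5p₁ → 12p₁ + p₂ = 309.
Market 2: 8p₂ + 2p₁ = 326.
Eliminating p₂: 8×(1) − 1×(2) gives 94p₁ = 2146, so p₁ = 1073/47.
Back-substitute into (2): p₂ = (326 − 2×1073/47) / 8 = 1647/47.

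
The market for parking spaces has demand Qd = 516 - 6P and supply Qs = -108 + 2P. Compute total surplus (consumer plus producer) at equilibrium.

Equilibrium: 516 - 6P = -108 + 2P gives P* = 78, Q* = 48.
Demand choke price: P = 86; supply starts at P = 54.
CS = ½(86 − 78)(48) = 192; PS = ½(78 − 54)(48) = 576.

Total surplus = 768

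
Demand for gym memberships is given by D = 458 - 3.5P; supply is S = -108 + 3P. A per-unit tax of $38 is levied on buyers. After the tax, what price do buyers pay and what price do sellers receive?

Pre-tax equilibrium: P* = 1132/13, Q* = 1992/13.
Tax on buyers shifts demand to D = 458 − 3.5(P + 38) = 325 - 3.5P.
325 - 3.5P = -108 + 3P gives seller price Ps = 866/13; buyers pay Pb = 866/13 + 38 = 1360/13.
New quantity: Q = 458 − 3.5(1360/13) = 1194/13.

Buyers pay 1360/13, sellers receive 866/13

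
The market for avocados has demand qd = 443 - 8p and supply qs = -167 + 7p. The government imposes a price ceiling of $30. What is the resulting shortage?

Shortage = 160

Equilibrium price would be p* = 122/3, so the ceiling at 30 binds.
At p = 30: qd = 443 − 8(30) = 203, qs = -167 + 7(30) = 43.
Shortage = 203 − 43 = 160.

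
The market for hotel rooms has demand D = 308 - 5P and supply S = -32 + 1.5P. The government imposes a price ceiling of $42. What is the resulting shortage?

Shortage = 67

Equilibrium price would be P* = 680/13, so the ceiling at 42 binds.
At P = 42: D = 308 − 5(42) = 98, S = -32 + 1.5(42) = 31.
Shortage = 98 − 31 = 67.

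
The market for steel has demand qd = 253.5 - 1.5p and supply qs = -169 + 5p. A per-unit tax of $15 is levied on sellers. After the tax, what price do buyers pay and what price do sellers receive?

Buyers pay 995/13, sellers receive 800/13

Pre-tax equilibrium: p* = 65, q* = 156.
Tax on sellers shifts supply to qs = -169 + 5(p − 15) = -244 + 5p.
253.5 - 1.5p = -244 + 5p gives buyer price pb = 995/13; sellers receive ps = 995/13 − 15 = 800/13.
New quantity: q = 253.5 − 1.5(995/13) = 1803/13.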